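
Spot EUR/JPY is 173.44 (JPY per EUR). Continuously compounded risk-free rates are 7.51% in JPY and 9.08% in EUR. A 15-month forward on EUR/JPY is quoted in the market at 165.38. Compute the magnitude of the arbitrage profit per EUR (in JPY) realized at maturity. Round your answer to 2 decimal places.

4.69 per EUR (in JPY)

Fair forward: F* = S·e^(carry·T), with carry = (r_JPY − r_EUR) = 0.0751 − 0.0908 = -0.0157
F* = 173.44 · e^(-0.0157 × 15/12) = 173.44 · e^-0.019625 = 173.44 × 0.980566 = 170.0694
Market 165.38 < fair 170.0694: forward underpriced → reverse cash-and-carry (short spot, go long the forward).
At maturity, profit = |F_mkt − F*| = |165.38 − 170.0694| = 4.69 per EUR (in JPY)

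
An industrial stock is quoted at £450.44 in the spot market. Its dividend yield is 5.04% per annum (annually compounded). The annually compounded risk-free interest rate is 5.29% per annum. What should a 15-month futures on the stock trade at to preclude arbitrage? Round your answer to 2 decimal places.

F = S · (1+r)^T / (1+q)^T
= 450.44 × 1.066557 / 1.063392 = 450.44 × 1.002976
F = £451.78

£451.78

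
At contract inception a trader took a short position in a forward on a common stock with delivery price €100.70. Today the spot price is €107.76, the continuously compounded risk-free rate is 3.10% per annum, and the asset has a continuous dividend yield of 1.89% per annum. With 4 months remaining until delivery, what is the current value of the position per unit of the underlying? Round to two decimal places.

-€7.42

Current fair forward for the remaining 4 months: F = S·e^((r − q)·T), (r − q) = 0.0310 − 0.0189 = 0.0121
F = 107.76 · e^(0.0121 × 4/12) = 107.76 × 1.004041 = 108.1955
Value of long forward = (F − K)·e^(−rT) = (108.1955 − 100.70) · e^(−0.0310·4/12)
= 7.4955 × 0.989720 = 7.42
Short position value = −(long value) = -€7.42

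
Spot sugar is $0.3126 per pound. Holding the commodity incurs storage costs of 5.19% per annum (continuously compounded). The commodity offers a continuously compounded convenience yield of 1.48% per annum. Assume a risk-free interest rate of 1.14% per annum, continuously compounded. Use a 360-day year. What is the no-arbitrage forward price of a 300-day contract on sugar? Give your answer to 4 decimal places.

Net carry = r + u − y = 0.0114 + 0.0519 − 0.0148 = 0.0485
F = S·e^((r+u−y)T) = 0.3126 · e^(0.0485 × 300/360) = 0.3126 · e^0.040417
= 0.3126 × 1.041245 = $0.3255 per pound

$0.3255 per pound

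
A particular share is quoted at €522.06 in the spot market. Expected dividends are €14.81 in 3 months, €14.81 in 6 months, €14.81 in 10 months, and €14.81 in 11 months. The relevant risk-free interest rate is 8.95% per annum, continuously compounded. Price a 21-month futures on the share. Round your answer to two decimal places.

PV(dividends) I = 14.81·e^(−0.0895·3/12) + 14.81·e^(−0.0895·6/12) + 14.81·e^(−0.0895·10/12) + 14.81·e^(−0.0895·11/12)
I = 14.4823 + 14.1619 + 13.7456 + 13.6435 = 56.0333
F = (S − I)·e^(rT) = (522.06 − 56.0333) · e^(0.0895·21/12)
= 466.0267 · e^0.156625 = 466.0267 × 1.169557 = €545.04

€545.04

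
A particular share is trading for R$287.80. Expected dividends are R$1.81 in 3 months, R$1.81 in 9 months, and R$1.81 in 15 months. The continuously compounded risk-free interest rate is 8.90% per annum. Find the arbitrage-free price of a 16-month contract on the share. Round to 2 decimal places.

PV(dividends) I = 1.81·e^(−0.0890·3/12) + 1.81·e^(−0.0890·9/12) + 1.81·e^(−0.0890·15/12)
I = 1.7702 + 1.6931 + 1.6194 = 5.0827
F = (S − I)·e^(rT) = (287.80 − 5.0827) · e^(0.0890·16/12)
= 282.7173 · e^0.118667 = 282.7173 × 1.125995 = R$318.34

R$318.34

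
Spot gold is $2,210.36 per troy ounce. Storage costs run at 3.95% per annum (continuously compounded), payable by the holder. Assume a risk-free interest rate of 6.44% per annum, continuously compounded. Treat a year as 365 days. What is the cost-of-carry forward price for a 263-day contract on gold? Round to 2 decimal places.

Net carry = r + u − y = 0.0644 + 0.0395 − 0.0000 = 0.1039
F = S·e^((r+u−y)T) = 2210.36 · e^(0.1039 × 263/365) = 2210.36 · e^0.07486493
= 2210.36 × 1.07773857 = $2,382.19 per troy ounce

$2,382.19 per troy ounce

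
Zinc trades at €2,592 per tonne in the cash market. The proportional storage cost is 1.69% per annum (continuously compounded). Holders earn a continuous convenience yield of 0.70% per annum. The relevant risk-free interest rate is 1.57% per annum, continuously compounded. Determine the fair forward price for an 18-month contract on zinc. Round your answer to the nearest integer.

€2,693 per tonne

Net carry = r + u − y = 0.0157 + 0.0169 − 0.0070 = 0.0256
F = S·e^((r+u−y)T) = 2592 · e^(0.0256 × 18/12) = 2592 · e^0.038400
= 2592 × 1.039147 = €2,693 per tonne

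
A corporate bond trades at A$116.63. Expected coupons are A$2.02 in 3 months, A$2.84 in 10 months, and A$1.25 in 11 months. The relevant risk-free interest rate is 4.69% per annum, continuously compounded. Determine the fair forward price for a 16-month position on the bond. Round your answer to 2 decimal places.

A$117.85

PV(coupons) I = 2.02·e^(−0.0469·3/12) + 2.84·e^(−0.0469·10/12) + 1.25·e^(−0.0469·11/12)
I = 1.9965 + 2.7311 + 1.1974 = 5.9250
F = (S − I)·e^(rT) = (116.63 − 5.9250) · e^(0.0469·16/12)
= 110.7050 · e^0.062533 = 110.7050 × 1.064530 = A$117.85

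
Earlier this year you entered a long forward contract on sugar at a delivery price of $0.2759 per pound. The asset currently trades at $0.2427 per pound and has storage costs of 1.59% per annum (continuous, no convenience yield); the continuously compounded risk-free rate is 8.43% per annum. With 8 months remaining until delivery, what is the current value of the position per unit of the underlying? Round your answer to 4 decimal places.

-$0.0155 per pound

Current fair forward for the remaining 8 months: F = S·e^((r + u)·T), (r + u) = 0.0843 + 0.0159 = 0.1002
F = 0.2427 · e^(0.1002 × 8/12) = 0.2427 × 1.069082 = 0.2595
Value of long forward = (F − K)·e^(−rT) = (0.2595 − 0.2759) · e^(−0.0843·8/12)
= -0.0164 × 0.945350 = -0.0155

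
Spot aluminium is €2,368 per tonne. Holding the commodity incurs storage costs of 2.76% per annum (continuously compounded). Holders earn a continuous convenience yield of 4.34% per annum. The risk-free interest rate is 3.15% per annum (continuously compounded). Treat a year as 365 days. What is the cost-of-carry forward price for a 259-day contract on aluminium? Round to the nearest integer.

Net carry = r + u − y = 0.0315 + 0.0276 − 0.0434 = 0.0157
F = S·e^((r+u−y)T) = 2368 · e^(0.0157 × 259/365) = 2368 · e^0.011141
= 2368 × 1.011203 = €2,395 per tonne

€2,395 per tonne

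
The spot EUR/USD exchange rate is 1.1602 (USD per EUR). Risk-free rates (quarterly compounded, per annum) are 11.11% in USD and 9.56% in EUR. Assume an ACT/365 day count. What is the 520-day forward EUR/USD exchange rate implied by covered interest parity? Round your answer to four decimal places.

By covered interest parity, F = S · (1+r_USD/4)^(4T) / (1+r_EUR/4)^(4T)
= 1.1602 × 1.168968 / 1.144074 = 1.1602 × 1.021759
F = 1.1854 USD per EUR

1.1854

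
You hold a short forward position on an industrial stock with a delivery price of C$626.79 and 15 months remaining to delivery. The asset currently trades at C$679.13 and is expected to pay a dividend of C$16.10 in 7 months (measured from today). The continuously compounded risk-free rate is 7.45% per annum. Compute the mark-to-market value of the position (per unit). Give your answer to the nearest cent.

-C$92.66

PV(remaining dividends) I = 16.10·e^(−0.0745·7/12) = 15.4153
Current forward F = (S − I)·e^(rT) = (679.13 − 15.4153)·e^(0.0745·15/12) = 663.7147 × 1.097599 = 728.4926
Value (long) = (F − K)·e^(−rT) = (728.4926 − 626.79) × 0.911080 = 92.6592
Short position value = −(long value) = -C$92.66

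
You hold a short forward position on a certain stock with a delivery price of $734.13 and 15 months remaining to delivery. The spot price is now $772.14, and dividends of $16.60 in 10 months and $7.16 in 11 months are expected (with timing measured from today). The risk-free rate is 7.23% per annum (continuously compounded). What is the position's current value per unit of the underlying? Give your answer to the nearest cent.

-$79.12

PV(remaining dividends) I = 16.60·e^(−0.0723·10/12) + 7.16·e^(−0.0723·11/12) = 22.3302
Current forward F = (S − I)·e^(rT) = (772.14 − 22.3302)·e^(0.0723·15/12) = 749.8098 × 1.094585 = 820.7306
Value (long) = (F − K)·e^(−rT) = (820.7306 − 734.13) × 0.913589 = 79.1174
Short position value = −(long value) = -$79.12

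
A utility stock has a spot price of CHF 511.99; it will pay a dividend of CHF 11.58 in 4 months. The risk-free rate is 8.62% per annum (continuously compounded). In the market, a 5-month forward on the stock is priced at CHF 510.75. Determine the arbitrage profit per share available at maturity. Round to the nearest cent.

PV(dividends) I = 11.58·e^(−0.0862·4/12) = 11.2520
Fair forward F* = (S − I)·e^(rT) = (511.99 − 11.2520)·e^0.035917 = 500.7380 × 1.036570 = 519.0500
Market CHF 510.75 < fair 519.0500: forward underpriced → reverse cash-and-carry (short the stock, invest proceeds at r, pay the dividends, go long the forward).
Profit at T = |F_mkt − F*| = |510.75 − 519.0500| = CHF 8.30 per share

CHF 8.30 per share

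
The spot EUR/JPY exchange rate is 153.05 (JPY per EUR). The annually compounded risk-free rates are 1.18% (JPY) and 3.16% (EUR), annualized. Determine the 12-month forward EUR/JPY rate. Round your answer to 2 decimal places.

150.11

By covered interest parity, F = S · (1+r_JPY)^T / (1+r_EUR)^T
= 153.05 × 1.011800 / 1.031600 = 153.05 × 0.980807
F = 150.11 JPY per EUR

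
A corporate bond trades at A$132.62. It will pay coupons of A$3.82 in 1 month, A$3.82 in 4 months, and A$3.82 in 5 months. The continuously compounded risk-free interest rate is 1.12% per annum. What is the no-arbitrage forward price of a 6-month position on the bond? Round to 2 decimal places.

A$121.88

PV(coupons) I = 3.82·e^(−0.0112·1/12) + 3.82·e^(−0.0112·4/12) + 3.82·e^(−0.0112·5/12)
I = 3.8164 + 3.8058 + 3.8022 = 11.4244
F = (S − I)·e^(rT) = (132.62 − 11.4244) · e^(0.0112·6/12)
= 121.1956 · e^0.005600 = 121.1956 × 1.005616 = A$121.88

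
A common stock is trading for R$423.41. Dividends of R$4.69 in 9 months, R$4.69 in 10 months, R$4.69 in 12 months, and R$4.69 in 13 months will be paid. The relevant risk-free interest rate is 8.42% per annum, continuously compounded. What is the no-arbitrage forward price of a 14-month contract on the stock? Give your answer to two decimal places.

PV(dividends) I = 4.69·e^(−0.0842·9/12) + 4.69·e^(−0.0842·10/12) + 4.69·e^(−0.0842·12/12) + 4.69·e^(−0.0842·13/12)
I = 4.4030 + 4.3722 + 4.3113 + 4.2811 = 17.3676
F = (S − I)·e^(rT) = (423.41 − 17.3676) · e^(0.0842·14/12)
= 406.0424 · e^0.098233 = 406.0424 × 1.103220 = R$447.95

R$447.95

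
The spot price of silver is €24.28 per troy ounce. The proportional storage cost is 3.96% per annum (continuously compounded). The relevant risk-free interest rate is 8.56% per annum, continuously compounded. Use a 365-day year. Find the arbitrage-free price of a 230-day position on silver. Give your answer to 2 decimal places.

€26.27 per troy ounce

Net carry = r + u − y = 0.0856 + 0.0396 − 0.0000 = 0.1252
F = S·e^((r+u−y)T) = 24.28 · e^(0.1252 × 230/365) = 24.28 · e^0.078893
= 24.28 × 1.082089 = €26.27 per troy ounce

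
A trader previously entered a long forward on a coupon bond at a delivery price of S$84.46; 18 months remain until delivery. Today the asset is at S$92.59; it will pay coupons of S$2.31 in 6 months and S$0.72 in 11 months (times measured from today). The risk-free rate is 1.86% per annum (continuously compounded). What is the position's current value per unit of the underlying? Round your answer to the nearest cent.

S$7.46

PV(remaining coupons) I = 2.31·e^(−0.0186·6/12) + 0.72·e^(−0.0186·11/12) = 2.9964
Current forward F = (S − I)·e^(rT) = (92.59 − 2.9964)·e^(0.0186·18/12) = 89.5936 × 1.028293 = 92.1285
Value (long) = (F − K)·e^(−rT) = (92.1285 − 84.46) × 0.972486 = 7.4575
Value = S$7.46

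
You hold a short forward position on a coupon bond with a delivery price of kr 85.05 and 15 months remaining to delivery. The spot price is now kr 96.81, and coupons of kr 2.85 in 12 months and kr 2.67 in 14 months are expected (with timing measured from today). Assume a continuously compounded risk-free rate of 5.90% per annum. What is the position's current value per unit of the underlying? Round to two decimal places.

-kr 12.63

PV(remaining coupons) I = 2.85·e^(−0.0590·12/12) + 2.67·e^(−0.0590·14/12) = 5.1791
Current forward F = (S − I)·e^(rT) = (96.81 − 5.1791)·e^(0.0590·15/12) = 91.6309 × 1.076538 = 98.6441
Value (long) = (F − K)·e^(−rT) = (98.6441 − 85.05) × 0.928904 = 12.6276
Short position value = −(long value) = -kr 12.63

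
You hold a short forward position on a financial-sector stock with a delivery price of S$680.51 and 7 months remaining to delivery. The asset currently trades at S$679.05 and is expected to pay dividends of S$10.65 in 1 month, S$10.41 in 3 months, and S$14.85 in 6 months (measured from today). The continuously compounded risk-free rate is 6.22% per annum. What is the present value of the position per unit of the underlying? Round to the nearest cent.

PV(remaining dividends) I = 10.65·e^(−0.0622·1/12) + 10.41·e^(−0.0622·3/12) + 14.85·e^(−0.0622·6/12) = 35.2396
Current forward F = (S − I)·e^(rT) = (679.05 − 35.2396)·e^(0.0622·7/12) = 643.8104 × 1.036950 = 667.5992
Value (long) = (F − K)·e^(−rT) = (667.5992 − 680.51) × 0.964367 = -12.4507
Short position value = −(long value) = S$12.45

S$12.45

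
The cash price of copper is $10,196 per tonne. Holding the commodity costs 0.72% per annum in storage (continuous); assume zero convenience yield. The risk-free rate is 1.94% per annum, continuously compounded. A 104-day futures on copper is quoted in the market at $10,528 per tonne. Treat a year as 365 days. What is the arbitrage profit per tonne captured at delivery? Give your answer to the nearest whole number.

$254 per tonne

Fair futures: F* = S·e^(carry·T), with carry = (r + u) = 0.0194 + 0.0072 = 0.0266
F* = 10196 · e^(0.0266 × 104/365) = 10196 · e^0.007579 = 10196 × 1.007608 = $10273.5712
Market $10528 > fair $10273.5712: forward overpriced → cash-and-carry (buy spot, short the forward).
At maturity, profit = |F_mkt − F*| = |10528 − 10273.5712| = $254 per tonne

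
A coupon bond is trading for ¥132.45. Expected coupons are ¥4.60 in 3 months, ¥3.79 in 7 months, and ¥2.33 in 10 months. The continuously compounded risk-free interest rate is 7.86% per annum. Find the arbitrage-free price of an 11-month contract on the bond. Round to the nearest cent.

¥131.26

PV(coupons) I = 4.60·e^(−0.0786·3/12) + 3.79·e^(−0.0786·7/12) + 2.33·e^(−0.0786·10/12)
I = 4.5105 + 3.6202 + 2.1823 = 10.3130
F = (S − I)·e^(rT) = (132.45 − 10.3130) · e^(0.0786·11/12)
= 122.1370 · e^0.072050 = 122.1370 × 1.074709 = ¥131.26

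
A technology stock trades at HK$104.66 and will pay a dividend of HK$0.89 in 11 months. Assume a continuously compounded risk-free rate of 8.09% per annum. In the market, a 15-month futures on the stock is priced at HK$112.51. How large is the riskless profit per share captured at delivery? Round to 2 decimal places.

HK$2.37 per share

PV(dividends) I = 0.89·e^(−0.0809·11/12) = 0.8264
Fair futures F* = (S − I)·e^(rT) = (104.66 − 0.8264)·e^0.101125 = 103.8336 × 1.106415 = 114.8831
Market HK$112.51 < fair 114.8831: forward underpriced → reverse cash-and-carry (short the stock, invest proceeds at r, pay the dividends, go long the forward).
Profit at T = |F_mkt − F*| = |112.51 − 114.8831| = HK$2.37 per share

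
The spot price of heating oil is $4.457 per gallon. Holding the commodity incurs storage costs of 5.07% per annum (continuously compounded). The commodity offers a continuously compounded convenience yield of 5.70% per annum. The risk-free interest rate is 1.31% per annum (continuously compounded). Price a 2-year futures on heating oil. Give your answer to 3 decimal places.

Net carry = r + u − y = 0.0131 + 0.0507 − 0.0570 = 0.0068
F = S·e^((r+u−y)T) = 4.457 · e^(0.0068 × 2) = 4.457 · e^0.013600
= 4.457 × 1.013693 = $4.518 per gallon

$4.518 per gallon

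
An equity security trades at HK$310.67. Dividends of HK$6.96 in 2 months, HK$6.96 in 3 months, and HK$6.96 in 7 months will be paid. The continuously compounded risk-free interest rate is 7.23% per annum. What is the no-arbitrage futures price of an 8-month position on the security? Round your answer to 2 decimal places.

PV(dividends) I = 6.96·e^(−0.0723·2/12) + 6.96·e^(−0.0723·3/12) + 6.96·e^(−0.0723·7/12)
I = 6.8766 + 6.8353 + 6.6726 = 20.3845
F = (S − I)·e^(rT) = (310.67 − 20.3845) · e^(0.0723·8/12)
= 290.2855 · e^0.048200 = 290.2855 × 1.049381 = HK$304.62

HK$304.62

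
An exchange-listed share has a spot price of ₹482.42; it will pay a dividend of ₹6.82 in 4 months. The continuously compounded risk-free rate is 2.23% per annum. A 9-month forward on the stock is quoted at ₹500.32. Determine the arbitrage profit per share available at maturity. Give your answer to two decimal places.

PV(dividends) I = 6.82·e^(−0.0223·4/12) = 6.7695
Fair forward F* = (S − I)·e^(rT) = (482.42 − 6.7695)·e^0.016725 = 475.6505 × 1.016866 = 483.6728
Market ₹500.32 > fair 483.6728: forward overpriced → cash-and-carry (borrow at r, buy the stock and collect the dividends, short the forward).
Profit at T = |F_mkt − F*| = |500.32 − 483.6728| = ₹16.65 per share

₹16.65 per share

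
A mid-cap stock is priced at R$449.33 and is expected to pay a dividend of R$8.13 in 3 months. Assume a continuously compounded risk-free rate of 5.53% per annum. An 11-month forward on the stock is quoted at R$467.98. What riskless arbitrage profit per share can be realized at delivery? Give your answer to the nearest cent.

R$3.72 per share

PV(dividends) I = 8.13·e^(−0.0553·3/12) = 8.0184
Fair forward F* = (S − I)·e^(rT) = (449.33 − 8.0184)·e^0.050692 = 441.3116 × 1.051999 = 464.2594
Market R$467.98 > fair 464.2594: forward overpriced → cash-and-carry (borrow at r, buy the stock and collect the dividends, short the forward).
Profit at T = |F_mkt − F*| = |467.98 − 464.2594| = R$3.72 per share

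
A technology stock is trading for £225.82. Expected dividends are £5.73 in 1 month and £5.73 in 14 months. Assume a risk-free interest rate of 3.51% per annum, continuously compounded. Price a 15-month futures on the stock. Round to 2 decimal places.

£224.23

PV(dividends) I = 5.73·e^(−0.0351·1/12) + 5.73·e^(−0.0351·14/12)
I = 5.7133 + 5.5001 = 11.2134
F = (S − I)·e^(rT) = (225.82 − 11.2134) · e^(0.0351·15/12)
= 214.6066 · e^0.043875 = 214.6066 × 1.044852 = £224.23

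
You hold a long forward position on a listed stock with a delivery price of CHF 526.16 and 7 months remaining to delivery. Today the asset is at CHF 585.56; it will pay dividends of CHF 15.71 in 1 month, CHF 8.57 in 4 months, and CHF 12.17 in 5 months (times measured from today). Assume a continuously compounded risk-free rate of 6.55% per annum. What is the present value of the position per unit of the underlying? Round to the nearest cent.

PV(remaining dividends) I = 15.71·e^(−0.0655·1/12) + 8.57·e^(−0.0655·4/12) + 12.17·e^(−0.0655·5/12) = 35.8518
Current forward F = (S − I)·e^(rT) = (585.56 − 35.8518)·e^(0.0655·7/12) = 549.7082 × 1.038948 = 571.1182
Value (long) = (F − K)·e^(−rT) = (571.1182 − 526.16) × 0.962512 = 43.2728
Value = CHF 43.27

CHF 43.27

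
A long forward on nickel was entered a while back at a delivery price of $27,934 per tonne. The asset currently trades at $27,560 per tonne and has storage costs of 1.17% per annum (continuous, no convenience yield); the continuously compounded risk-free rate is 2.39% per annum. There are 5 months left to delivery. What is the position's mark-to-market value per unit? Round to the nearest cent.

$37.48 per tonne

Current fair forward for the remaining 5 months: F = S·e^((r + u)·T), (r + u) = 0.0239 + 0.0117 = 0.0356
F = 27560 · e^(0.0356 × 5/12) = 27560 × 1.01494389 = 27971.8536
Value of long forward = (F − K)·e^(−rT) = (27971.8536 − 27934) · e^(−0.0239·5/12)
= 37.8536 × 0.99009109 = 37.48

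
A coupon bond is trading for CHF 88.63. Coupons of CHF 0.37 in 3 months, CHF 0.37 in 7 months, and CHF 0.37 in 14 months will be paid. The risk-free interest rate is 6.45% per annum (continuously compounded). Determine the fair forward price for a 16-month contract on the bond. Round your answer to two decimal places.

PV(coupons) I = 0.37·e^(−0.0645·3/12) + 0.37·e^(−0.0645·7/12) + 0.37·e^(−0.0645·14/12)
I = 0.3641 + 0.3563 + 0.3432 = 1.0636
F = (S − I)·e^(rT) = (88.63 − 1.0636) · e^(0.0645·16/12)
= 87.5664 · e^0.086000 = 87.5664 × 1.089806 = CHF 95.43

CHF 95.43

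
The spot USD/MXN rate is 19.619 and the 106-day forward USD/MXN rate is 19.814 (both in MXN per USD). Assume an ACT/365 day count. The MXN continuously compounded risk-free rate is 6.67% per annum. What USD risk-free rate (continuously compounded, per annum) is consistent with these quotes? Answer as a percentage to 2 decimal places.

F = S·e^((r_MXN − r_USD)T) ⇒ r_USD = r_MXN − ln(F/S)/T
ln(19.814/19.619) = 0.009890; /(106/365) = 0.034055
r_USD = 0.0667 − 0.034055 = 0.032645
r_USD = 3.26%

3.26%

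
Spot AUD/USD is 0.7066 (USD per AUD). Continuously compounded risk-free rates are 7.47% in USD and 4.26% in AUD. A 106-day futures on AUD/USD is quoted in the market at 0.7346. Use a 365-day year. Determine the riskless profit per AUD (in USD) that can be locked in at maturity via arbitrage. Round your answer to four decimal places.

Fair futures: F* = S·e^(carry·T), with carry = (r_USD − r_AUD) = 0.0747 − 0.0426 = 0.0321
F* = 0.7066 · e^(0.0321 × 106/365) = 0.7066 · e^0.009322 = 0.7066 × 1.009366 = 0.7132
Market 0.7346 > fair 0.7132: forward overpriced → cash-and-carry (buy spot, short the forward).
At maturity, profit = |F_mkt − F*| = |0.7346 − 0.7132| = 0.0214 per AUD (in USD)

0.0214 per AUD (in USD)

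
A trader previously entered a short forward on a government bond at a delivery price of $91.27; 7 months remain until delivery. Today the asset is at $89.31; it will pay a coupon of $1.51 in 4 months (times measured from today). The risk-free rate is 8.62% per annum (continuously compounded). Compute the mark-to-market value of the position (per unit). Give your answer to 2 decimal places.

-$1.05

PV(remaining coupons) I = 1.51·e^(−0.0862·4/12) = 1.4672
Current forward F = (S − I)·e^(rT) = (89.31 − 1.4672)·e^(0.0862·7/12) = 87.8428 × 1.051569 = 92.3728
Value (long) = (F − K)·e^(−rT) = (92.3728 − 91.27) × 0.950960 = 1.0487
Short position value = −(long value) = -$1.05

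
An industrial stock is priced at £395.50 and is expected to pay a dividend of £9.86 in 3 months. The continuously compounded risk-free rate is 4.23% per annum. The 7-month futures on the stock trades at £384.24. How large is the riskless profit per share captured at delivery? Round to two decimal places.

£11.14 per share

PV(dividends) I = 9.86·e^(−0.0423·3/12) = 9.7563
Fair futures F* = (S − I)·e^(rT) = (395.50 − 9.7563)·e^0.024675 = 385.7437 × 1.024982 = 395.3803
Market £384.24 < fair 395.3803: forward underpriced → reverse cash-and-carry (short the stock, invest proceeds at r, pay the dividends, go long the forward).
Profit at T = |F_mkt − F*| = |384.24 − 395.3803| = £11.14 per share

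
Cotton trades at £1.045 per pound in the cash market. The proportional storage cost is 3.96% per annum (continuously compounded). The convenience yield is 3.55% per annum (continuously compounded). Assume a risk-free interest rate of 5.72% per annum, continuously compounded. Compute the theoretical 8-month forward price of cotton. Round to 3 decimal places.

£1.089 per pound

Net carry = r + u − y = 0.0572 + 0.0396 − 0.0355 = 0.0613
F = S·e^((r+u−y)T) = 1.045 · e^(0.0613 × 8/12) = 1.045 · e^0.040867
= 1.045 × 1.041714 = £1.089 per pound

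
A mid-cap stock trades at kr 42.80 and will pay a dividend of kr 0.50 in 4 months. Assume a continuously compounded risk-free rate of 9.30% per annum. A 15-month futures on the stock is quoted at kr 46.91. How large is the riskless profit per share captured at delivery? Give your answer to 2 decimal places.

PV(dividends) I = 0.50·e^(−0.0930·4/12) = 0.4847
Fair futures F* = (S − I)·e^(rT) = (42.80 − 0.4847)·e^0.116250 = 42.3153 × 1.123277 = 47.5318
Market kr 46.91 < fair 47.5318: forward underpriced → reverse cash-and-carry (short the stock, invest proceeds at r, pay the dividends, go long the forward).
Profit at T = |F_mkt − F*| = |46.91 − 47.5318| = kr 0.62 per share

kr 0.62 per share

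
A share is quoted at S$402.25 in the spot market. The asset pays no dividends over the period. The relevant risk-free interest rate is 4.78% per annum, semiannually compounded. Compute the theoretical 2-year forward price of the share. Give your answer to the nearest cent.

S$442.11

F = S · (1+r/2)^(2T)
= 402.25 × 1.099082
F = S$442.11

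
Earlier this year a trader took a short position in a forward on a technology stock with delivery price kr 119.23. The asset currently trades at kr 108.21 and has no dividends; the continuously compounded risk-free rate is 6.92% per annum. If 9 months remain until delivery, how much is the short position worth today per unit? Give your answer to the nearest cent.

kr 4.99

Current fair forward for the remaining 9 months: F = S·e^(r·T), r = 0.0692
F = 108.21 · e^(0.0692 × 9/12) = 108.21 × 1.053270 = 113.9743
Value of long forward = (F − K)·e^(−rT) = (113.9743 − 119.23) · e^(−0.0692·9/12)
= -5.2557 × 0.949424 = -4.99
Short position value = −(long value) = kr 4.99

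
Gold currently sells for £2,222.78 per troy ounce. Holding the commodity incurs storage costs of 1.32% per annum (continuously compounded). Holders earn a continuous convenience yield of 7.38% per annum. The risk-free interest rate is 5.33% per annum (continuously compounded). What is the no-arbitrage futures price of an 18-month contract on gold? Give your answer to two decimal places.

£2,198.57 per troy ounce

Net carry = r + u − y = 0.0533 + 0.0132 − 0.0738 = -0.0073
F = S·e^((r+u−y)T) = 2222.78 · e^(-0.0073 × 18/12) = 2222.78 · e^-0.01095000
= 2222.78 × 0.98910973 = £2,198.57 per troy ounce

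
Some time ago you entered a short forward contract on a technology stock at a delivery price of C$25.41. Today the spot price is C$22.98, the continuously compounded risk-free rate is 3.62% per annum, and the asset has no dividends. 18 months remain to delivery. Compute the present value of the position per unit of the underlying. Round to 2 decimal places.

C$1.09

Current fair forward for the remaining 18 months: F = S·e^(r·T), r = 0.0362
F = 22.98 · e^(0.0362 × 18/12) = 22.98 × 1.055801 = 24.2623
Value of long forward = (F − K)·e^(−rT) = (24.2623 − 25.41) · e^(−0.0362·18/12)
= -1.1477 × 0.947148 = -1.09
Short position value = −(long value) = C$1.09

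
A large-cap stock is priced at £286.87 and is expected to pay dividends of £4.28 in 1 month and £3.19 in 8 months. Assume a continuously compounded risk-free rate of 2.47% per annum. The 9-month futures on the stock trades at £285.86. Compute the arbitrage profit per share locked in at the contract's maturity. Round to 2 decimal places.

£1.17 per share

PV(dividends) I = 4.28·e^(−0.0247·1/12) + 3.19·e^(−0.0247·8/12) = 7.4091
Fair futures F* = (S − I)·e^(rT) = (286.87 − 7.4091)·e^0.018525 = 279.4609 × 1.018698 = 284.6863
Market £285.86 > fair 284.6863: forward overpriced → cash-and-carry (borrow at r, buy the stock and collect the dividends, short the forward).
Profit at T = |F_mkt − F*| = |285.86 − 284.6863| = £1.17 per share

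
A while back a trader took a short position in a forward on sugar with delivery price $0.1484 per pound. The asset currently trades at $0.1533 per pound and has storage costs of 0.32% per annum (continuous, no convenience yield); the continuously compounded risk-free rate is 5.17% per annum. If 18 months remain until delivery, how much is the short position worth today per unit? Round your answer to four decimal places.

Current fair forward for the remaining 18 months: F = S·e^((r + u)·T), (r + u) = 0.0517 + 0.0032 = 0.0549
F = 0.1533 · e^(0.0549 × 18/12) = 0.1533 × 1.085836 = 0.1665
Value of long forward = (F − K)·e^(−rT) = (0.1665 − 0.1484) · e^(−0.0517·18/12)
= 0.0181 × 0.925381 = 0.0167
Short position value = −(long value) = -$0.0167

-$0.0167 per pound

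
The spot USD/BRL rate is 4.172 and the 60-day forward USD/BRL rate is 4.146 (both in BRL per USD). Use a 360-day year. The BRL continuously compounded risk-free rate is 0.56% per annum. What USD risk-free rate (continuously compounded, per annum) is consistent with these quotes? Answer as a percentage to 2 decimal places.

F = S·e^((r_BRL − r_USD)T) ⇒ r_USD = r_BRL − ln(F/S)/T
ln(4.146/4.172) = -0.006252; /(60/360) = -0.037512
r_USD = 0.0056 + 0.037512 = 0.043112
r_USD = 4.31%

4.31%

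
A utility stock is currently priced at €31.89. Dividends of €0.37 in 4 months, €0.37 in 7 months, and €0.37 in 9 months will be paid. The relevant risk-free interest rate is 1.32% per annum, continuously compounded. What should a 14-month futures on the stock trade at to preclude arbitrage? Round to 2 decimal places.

PV(dividends) I = 0.37·e^(−0.0132·4/12) + 0.37·e^(−0.0132·7/12) + 0.37·e^(−0.0132·9/12)
I = 0.3684 + 0.3672 + 0.3664 = 1.1020
F = (S − I)·e^(rT) = (31.89 − 1.1020) · e^(0.0132·14/12)
= 30.7880 · e^0.015400 = 30.7880 × 1.015519 = €31.27

€31.27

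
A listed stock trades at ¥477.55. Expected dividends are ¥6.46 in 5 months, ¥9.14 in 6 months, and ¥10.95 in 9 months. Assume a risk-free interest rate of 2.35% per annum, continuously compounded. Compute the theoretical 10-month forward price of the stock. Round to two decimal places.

¥460.29

PV(dividends) I = 6.46·e^(−0.0235·5/12) + 9.14·e^(−0.0235·6/12) + 10.95·e^(−0.0235·9/12)
I = 6.3971 + 9.0332 + 10.7587 = 26.1890
F = (S − I)·e^(rT) = (477.55 − 26.1890) · e^(0.0235·10/12)
= 451.3610 · e^0.019583 = 451.3610 × 1.019776 = ¥460.29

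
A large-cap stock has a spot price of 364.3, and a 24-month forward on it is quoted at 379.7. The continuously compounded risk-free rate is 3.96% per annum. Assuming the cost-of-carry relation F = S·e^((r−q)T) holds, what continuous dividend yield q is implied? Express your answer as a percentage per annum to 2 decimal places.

1.89%

From F = S·e^((r−q)T): (r − q) = ln(F/S)/T
ln(379.7/364.3) = ln(1.042273) = 0.041404
(r − q) = 0.041404 / (24/12) = 0.020702
q = r − ln(F/S)/T = 0.0396 − 0.020702 = 0.018898
q = 1.89%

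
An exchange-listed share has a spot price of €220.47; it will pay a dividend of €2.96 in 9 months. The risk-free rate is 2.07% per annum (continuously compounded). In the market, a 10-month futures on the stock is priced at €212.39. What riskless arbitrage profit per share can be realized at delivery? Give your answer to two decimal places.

PV(dividends) I = 2.96·e^(−0.0207·9/12) = 2.9144
Fair futures F* = (S − I)·e^(rT) = (220.47 − 2.9144)·e^0.017250 = 217.5556 × 1.017400 = 221.3411
Market €212.39 < fair 221.3411: forward underpriced → reverse cash-and-carry (short the stock, invest proceeds at r, pay the dividends, go long the forward).
Profit at T = |F_mkt − F*| = |212.39 − 221.3411| = €8.95 per share

€8.95 per share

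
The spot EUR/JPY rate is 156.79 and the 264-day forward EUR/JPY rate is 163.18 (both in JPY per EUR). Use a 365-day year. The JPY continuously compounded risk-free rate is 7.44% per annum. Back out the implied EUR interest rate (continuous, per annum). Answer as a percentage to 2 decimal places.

1.92%

F = S·e^((r_JPY − r_EUR)T) ⇒ r_EUR = r_JPY − ln(F/S)/T
ln(163.18/156.79) = 0.039947; /(264/365) = 0.055230
r_EUR = 0.0744 − 0.055230 = 0.019170
r_EUR = 1.92%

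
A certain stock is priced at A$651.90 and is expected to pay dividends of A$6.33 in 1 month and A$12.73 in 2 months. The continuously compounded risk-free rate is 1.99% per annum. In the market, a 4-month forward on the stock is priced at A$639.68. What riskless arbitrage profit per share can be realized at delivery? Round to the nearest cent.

PV(dividends) I = 6.33·e^(−0.0199·1/12) + 12.73·e^(−0.0199·2/12) = 19.0074
Fair forward F* = (S − I)·e^(rT) = (651.90 − 19.0074)·e^0.006633 = 632.8926 × 1.006655 = 637.1045
Market A$639.68 > fair 637.1045: forward overpriced → cash-and-carry (borrow at r, buy the stock and collect the dividends, short the forward).
Profit at T = |F_mkt − F*| = |639.68 − 637.1045| = A$2.58 per share

A$2.58 per share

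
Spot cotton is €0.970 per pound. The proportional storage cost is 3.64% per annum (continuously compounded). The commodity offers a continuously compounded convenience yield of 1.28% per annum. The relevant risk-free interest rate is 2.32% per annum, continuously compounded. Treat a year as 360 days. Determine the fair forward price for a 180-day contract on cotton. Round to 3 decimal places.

€0.993 per pound

Net carry = r + u − y = 0.0232 + 0.0364 − 0.0128 = 0.0468
F = S·e^((r+u−y)T) = 0.970 · e^(0.0468 × 180/360) = 0.970 · e^0.023400
= 0.970 × 1.023676 = €0.993 per pound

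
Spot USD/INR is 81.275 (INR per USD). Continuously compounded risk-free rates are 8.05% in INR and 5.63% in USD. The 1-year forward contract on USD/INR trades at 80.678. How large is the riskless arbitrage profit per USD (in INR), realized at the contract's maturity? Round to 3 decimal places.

Fair forward: F* = S·e^(carry·T), with carry = (r_INR − r_USD) = 0.0805 − 0.0563 = 0.0242
F* = 81.275 · e^(0.0242 × 1) = 81.275 · e^0.024200 = 81.275 × 1.024495 = 83.2658
Market 80.678 < fair 83.2658: forward underpriced → reverse cash-and-carry (short spot, go long the forward).
At maturity, profit = |F_mkt − F*| = |80.678 − 83.2658| = 2.588 per USD (in INR)

2.588 per USD (in INR)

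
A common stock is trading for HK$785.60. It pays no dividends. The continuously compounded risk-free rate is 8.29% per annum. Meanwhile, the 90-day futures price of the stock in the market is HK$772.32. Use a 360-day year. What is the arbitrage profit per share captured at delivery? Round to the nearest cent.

HK$29.73 per share

Fair futures: F* = S·e^(carry·T), with carry = r = 0.0829
F* = 785.60 · e^(0.0829 × 90/360) = 785.60 · e^0.020725 = 785.60 × 1.020941 = HK$802.0512
Market HK$772.32 < fair HK$802.0512: forward underpriced → reverse cash-and-carry (short spot, go long the forward).
At maturity, profit = |F_mkt − F*| = |772.32 − 802.0512| = HK$29.73 per share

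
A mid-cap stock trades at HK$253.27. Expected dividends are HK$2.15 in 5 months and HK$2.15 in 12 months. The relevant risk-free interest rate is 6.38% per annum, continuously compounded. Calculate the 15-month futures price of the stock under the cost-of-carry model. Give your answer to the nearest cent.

HK$269.84

PV(dividends) I = 2.15·e^(−0.0638·5/12) + 2.15·e^(−0.0638·12/12)
I = 2.0936 + 2.0171 = 4.1107
F = (S − I)·e^(rT) = (253.27 − 4.1107) · e^(0.0638·15/12)
= 249.1593 · e^0.079750 = 249.1593 × 1.083016 = HK$269.84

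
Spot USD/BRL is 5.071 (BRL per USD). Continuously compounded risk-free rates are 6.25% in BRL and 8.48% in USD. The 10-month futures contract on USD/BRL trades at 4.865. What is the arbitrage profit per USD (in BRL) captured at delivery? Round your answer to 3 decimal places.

0.113 per USD (in BRL)

Fair futures: F* = S·e^(carry·T), with carry = (r_BRL − r_USD) = 0.0625 − 0.0848 = -0.0223
F* = 5.071 · e^(-0.0223 × 10/12) = 5.071 · e^-0.018583 = 5.071 × 0.981589 = 4.9776
Market 4.865 < fair 4.9776: forward underpriced → reverse cash-and-carry (short spot, go long the forward).
At maturity, profit = |F_mkt − F*| = |4.865 − 4.9776| = 0.113 per USD (in BRL)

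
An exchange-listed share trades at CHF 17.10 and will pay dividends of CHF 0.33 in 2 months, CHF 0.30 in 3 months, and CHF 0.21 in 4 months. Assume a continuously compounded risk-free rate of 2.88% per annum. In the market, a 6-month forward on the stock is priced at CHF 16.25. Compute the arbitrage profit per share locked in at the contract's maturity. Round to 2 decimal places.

CHF 0.25 per share

PV(dividends) I = 0.33·e^(−0.0288·2/12) + 0.30·e^(−0.0288·3/12) + 0.21·e^(−0.0288·4/12) = 0.8343
Fair forward F* = (S − I)·e^(rT) = (17.10 − 0.8343)·e^0.014400 = 16.2657 × 1.014504 = 16.5016
Market CHF 16.25 < fair 16.5016: forward underpriced → reverse cash-and-carry (short the stock, invest proceeds at r, pay the dividends, go long the forward).
Profit at T = |F_mkt − F*| = |16.25 − 16.5016| = CHF 0.25 per share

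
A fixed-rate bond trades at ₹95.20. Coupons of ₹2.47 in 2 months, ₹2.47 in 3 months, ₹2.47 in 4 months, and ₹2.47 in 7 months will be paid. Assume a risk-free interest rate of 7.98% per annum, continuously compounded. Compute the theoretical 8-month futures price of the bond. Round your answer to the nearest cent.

₹90.25

PV(coupons) I = 2.47·e^(−0.0798·2/12) + 2.47·e^(−0.0798·3/12) + 2.47·e^(−0.0798·4/12) + 2.47·e^(−0.0798·7/12)
I = 2.4374 + 2.4212 + 2.4052 + 2.3577 = 9.6215
F = (S − I)·e^(rT) = (95.20 − 9.6215) · e^(0.0798·8/12)
= 85.5785 · e^0.053200 = 85.5785 × 1.054641 = ₹90.25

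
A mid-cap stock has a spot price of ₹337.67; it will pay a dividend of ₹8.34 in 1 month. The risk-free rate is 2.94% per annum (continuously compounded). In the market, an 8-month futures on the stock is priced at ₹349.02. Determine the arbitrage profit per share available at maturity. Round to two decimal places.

₹13.15 per share

PV(dividends) I = 8.34·e^(−0.0294·1/12) = 8.3196
Fair futures F* = (S − I)·e^(rT) = (337.67 − 8.3196)·e^0.019600 = 329.3504 × 1.019793 = 335.8692
Market ₹349.02 > fair 335.8692: forward overpriced → cash-and-carry (borrow at r, buy the stock and collect the dividends, short the forward).
Profit at T = |F_mkt − F*| = |349.02 − 335.8692| = ₹13.15 per share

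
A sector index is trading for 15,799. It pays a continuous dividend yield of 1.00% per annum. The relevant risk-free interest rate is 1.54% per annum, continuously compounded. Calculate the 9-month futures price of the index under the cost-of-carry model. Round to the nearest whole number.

15,863

F = S·e^((r − q)T) = 15799 · e^((0.0154 − 0.0100) × 9/12)
= 15799 · e^0.004050 = 15799 × 1.004058
F = 15,863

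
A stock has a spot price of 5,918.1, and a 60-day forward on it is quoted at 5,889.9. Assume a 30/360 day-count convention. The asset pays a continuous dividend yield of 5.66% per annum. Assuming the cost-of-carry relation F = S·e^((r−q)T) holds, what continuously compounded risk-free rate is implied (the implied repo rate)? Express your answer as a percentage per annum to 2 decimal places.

2.79%

From F = S·e^((r−q)T): (r − q) = ln(F/S)/T
ln(5889.9/5918.1) = ln(0.995235) = -0.004776
(r − q) = -0.004776 / (60/360) = -0.028656
r = ln(F/S)/T + q = -0.028656 + 0.0566 = 0.027944
r = 2.79%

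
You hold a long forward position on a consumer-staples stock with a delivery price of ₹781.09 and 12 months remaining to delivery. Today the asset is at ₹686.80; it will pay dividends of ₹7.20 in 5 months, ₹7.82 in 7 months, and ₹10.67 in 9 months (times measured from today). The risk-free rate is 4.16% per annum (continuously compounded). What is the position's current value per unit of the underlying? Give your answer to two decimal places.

-₹87.51

PV(remaining dividends) I = 7.20·e^(−0.0416·5/12) + 7.82·e^(−0.0416·7/12) + 10.67·e^(−0.0416·9/12) = 25.0510
Current forward F = (S − I)·e^(rT) = (686.80 − 25.0510)·e^(0.0416·12/12) = 661.7490 × 1.042477 = 689.8581
Value (long) = (F − K)·e^(−rT) = (689.8581 − 781.09) × 0.959253 = -87.5145
Value = -₹87.51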